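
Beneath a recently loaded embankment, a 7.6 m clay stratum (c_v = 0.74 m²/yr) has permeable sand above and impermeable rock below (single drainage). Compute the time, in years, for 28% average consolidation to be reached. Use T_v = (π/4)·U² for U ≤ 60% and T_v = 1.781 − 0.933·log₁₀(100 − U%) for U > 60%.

t ≈ 4.81 years

Drainage path length: H_d = H = 7.6 m (single drainage).
U ≤ 60%: T_v = (π/4)·U² = (π/4)×0.28² = 0.061575.
t = T_v·H_d²/c_v = 0.061575×7.6²/0.74 = 4.806 years.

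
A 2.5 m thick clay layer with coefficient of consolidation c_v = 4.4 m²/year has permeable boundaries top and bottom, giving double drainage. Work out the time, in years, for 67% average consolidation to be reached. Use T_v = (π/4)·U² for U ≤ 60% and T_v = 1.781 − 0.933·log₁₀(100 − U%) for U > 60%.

t ≈ 0.129 years

Drainage path length: H_d = H/2 = 1.25 m (double drainage).
U > 60%: T_v = 1.781 − 0.933·log₁₀(100 − 67) = 0.36423.
t = T_v·H_d²/c_v = 0.36423×1.25²/4.4 = 0.1293 years.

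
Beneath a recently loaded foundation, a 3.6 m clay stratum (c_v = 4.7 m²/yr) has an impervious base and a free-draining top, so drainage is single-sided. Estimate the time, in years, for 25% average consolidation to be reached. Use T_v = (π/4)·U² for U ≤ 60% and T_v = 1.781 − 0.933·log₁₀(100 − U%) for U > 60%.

Drainage path length: H_d = H = 3.6 m (single drainage).
U ≤ 60%: T_v = (π/4)·U² = (π/4)×0.25² = 0.049087.
t = T_v·H_d²/c_v = 0.049087×3.6²/4.7 = 0.1354 years.

t ≈ 0.135 years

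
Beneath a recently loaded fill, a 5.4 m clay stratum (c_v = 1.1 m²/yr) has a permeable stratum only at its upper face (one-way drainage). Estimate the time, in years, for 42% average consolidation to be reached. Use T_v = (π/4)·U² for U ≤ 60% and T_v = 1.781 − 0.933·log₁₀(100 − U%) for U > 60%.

Drainage path length: H_d = H = 5.4 m (single drainage).
U ≤ 60%: T_v = (π/4)·U² = (π/4)×0.42² = 0.13854.
t = T_v·H_d²/c_v = 0.13854×5.4²/1.1 = 3.673 years.

t ≈ 3.67 years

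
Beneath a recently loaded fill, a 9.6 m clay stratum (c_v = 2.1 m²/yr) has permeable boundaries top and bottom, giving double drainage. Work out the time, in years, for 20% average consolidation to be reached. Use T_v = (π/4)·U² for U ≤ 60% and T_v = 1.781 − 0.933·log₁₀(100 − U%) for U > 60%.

t ≈ 0.345 years

Drainage path length: H_d = H/2 = 4.8 m (double drainage).
U ≤ 60%: T_v = (π/4)·U² = (π/4)×0.2² = 0.031416.
t = T_v·H_d²/c_v = 0.031416×4.8²/2.1 = 0.3447 years.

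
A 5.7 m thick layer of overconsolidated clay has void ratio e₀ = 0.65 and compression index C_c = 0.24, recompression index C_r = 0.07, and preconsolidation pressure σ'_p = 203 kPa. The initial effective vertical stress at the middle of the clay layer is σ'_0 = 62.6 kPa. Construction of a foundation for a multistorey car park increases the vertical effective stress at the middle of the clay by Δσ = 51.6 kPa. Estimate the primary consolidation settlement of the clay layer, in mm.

S_c ≈ 63.1 mm

Final effective stress: σ'_f = 62.6 + 51.6 = 114.2 kPa.
σ'_f = 114.2 ≤ σ'_p = 203 kPa, so the clay remains overconsolidated and only the recompression index applies:
S_c = C_r·H/(1+e₀)·log₁₀(σ'_f/σ'_0) = 0.07×5.7/1.65×log₁₀(114.2/62.6)
    = 0.24182 × 0.26109 = 0.06314 m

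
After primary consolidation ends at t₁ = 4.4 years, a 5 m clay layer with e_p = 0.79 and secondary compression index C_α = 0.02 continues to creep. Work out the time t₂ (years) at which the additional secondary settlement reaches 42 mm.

S_s = C_α·H/(1+e_p)·log₁₀(t₂/t₁) ⇒ log₁₀(t₂/t₁) = S_s·(1+e_p)/(C_α·H).
log₁₀(t₂/t₁) = 0.042 × (1+0.79) / (0.02×5) = 0.7518
t₂ = t₁ × 10^0.7518 = 4.4 × 5.647 = 24.85 years

t₂ ≈ 24.8 years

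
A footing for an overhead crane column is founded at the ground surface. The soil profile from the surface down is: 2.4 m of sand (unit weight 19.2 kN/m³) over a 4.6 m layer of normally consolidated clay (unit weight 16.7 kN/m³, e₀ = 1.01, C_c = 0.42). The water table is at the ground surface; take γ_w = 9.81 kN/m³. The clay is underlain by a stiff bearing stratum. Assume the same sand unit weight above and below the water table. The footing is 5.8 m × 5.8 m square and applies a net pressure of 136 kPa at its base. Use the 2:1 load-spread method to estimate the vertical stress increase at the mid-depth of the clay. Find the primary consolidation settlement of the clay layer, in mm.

S_c ≈ 306 mm

Mid-depth of clay below the ground surface: z = 2.4 + 4.6/2 = 4.7 m.
Total vertical stress at mid-clay: σ_v = 19.2×2.4 + 16.7×2.3 = 84.49 kPa.
Pore pressure: u = 9.81×(4.7 − 0) = 46.107 kPa.
Initial effective stress: σ'_0 = σ_v − u = 84.49 − 46.107 = 38.383 kPa.
Stress increase at mid-clay by the 2:1 spreading method:
Δσ = qBL/((B+z)(L+z)) = 136×5.8×5.8/((5.8+4.7)(5.8+4.7)) = 41.497 kPa
Final effective stress: σ'_f = σ'_0 + Δσ = 38.383 + 41.497 = 79.88 kPa.
Normally consolidated clay, so the full stress increment lies on the virgin compression line:
S_c = C_c·H/(1+e₀)·log₁₀(σ'_f/σ'_0) = 0.42×4.6/(1+1.01)×log₁₀(79.88/38.383)
    = 0.96119 × 0.3183 = 0.3059 m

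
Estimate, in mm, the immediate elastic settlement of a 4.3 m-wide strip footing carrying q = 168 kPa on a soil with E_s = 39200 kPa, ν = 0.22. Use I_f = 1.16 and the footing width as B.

S_e ≈ 20.3 mm

Immediate (elastic) settlement: S_e = q·B·(1−ν²)/E_s · I_f.
S_e = 168 × 4.3 × (1 − 0.22²) / 39200 × 1.16
    = 168 × 4.3 × 0.9516 / 39200 × 1.16
    = 0.02034 m = 20.34 mm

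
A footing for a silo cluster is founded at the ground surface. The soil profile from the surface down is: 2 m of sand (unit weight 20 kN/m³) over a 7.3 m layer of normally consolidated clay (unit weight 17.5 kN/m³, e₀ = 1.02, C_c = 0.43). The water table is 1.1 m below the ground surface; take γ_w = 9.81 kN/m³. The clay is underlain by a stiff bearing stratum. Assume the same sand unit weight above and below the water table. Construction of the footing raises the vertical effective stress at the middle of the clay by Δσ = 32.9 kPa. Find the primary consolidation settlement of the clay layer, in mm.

S_c ≈ 298 mm

Mid-depth of clay below the ground surface: z = 2 + 7.3/2 = 5.65 m.
Total vertical stress at mid-clay: σ_v = 20×2 + 17.5×3.65 = 103.88 kPa.
Pore pressure: u = 9.81×(5.65 − 1.1) = 44.636 kPa.
Initial effective stress: σ'_0 = σ_v − u = 103.88 − 44.636 = 59.244 kPa.
Final effective stress: σ'_f = σ'_0 + Δσ = 59.244 + 32.9 = 92.144 kPa.
Normally consolidated clay, so the full stress increment lies on the virgin compression line:
S_c = C_c·H/(1+e₀)·log₁₀(σ'_f/σ'_0) = 0.43×7.3/(1+1.02)×log₁₀(92.144/59.244)
    = 1.554 × 0.19182 = 0.2981 m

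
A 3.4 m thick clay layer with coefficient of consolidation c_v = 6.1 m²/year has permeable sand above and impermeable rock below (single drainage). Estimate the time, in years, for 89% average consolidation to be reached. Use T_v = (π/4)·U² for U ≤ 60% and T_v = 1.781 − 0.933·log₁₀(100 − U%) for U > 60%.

Drainage path length: H_d = H = 3.4 m (single drainage).
U > 60%: T_v = 1.781 − 0.933·log₁₀(100 − 89) = 0.80938.
t = T_v·H_d²/c_v = 0.80938×3.4²/6.1 = 1.534 years.

t ≈ 1.53 years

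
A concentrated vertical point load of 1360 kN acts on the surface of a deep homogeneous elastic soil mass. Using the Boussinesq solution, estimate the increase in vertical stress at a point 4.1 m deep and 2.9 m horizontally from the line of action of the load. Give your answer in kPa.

Δσ_z ≈ 14 kPa

Boussinesq vertical stress below a point load on an elastic half-space:
Δσ_z = 3P/(2πz²) · [1 + (r/z)²]^(−5/2)
r/z = 2.9/4.1 = 0.70732; [1+(r/z)²]^(−5/2) = 0.36271.
Δσ_z = 3×1360/(2π×4.1²) × 0.36271 = 38.629 × 0.36271 = 14.01 kPa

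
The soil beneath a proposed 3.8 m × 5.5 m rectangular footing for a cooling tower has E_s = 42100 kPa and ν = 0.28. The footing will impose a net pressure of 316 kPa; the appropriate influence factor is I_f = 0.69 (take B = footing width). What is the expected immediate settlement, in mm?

S_e ≈ 18.1 mm

Immediate (elastic) settlement: S_e = q·B·(1−ν²)/E_s · I_f.
S_e = 316 × 3.8 × (1 − 0.28²) / 42100 × 0.69
    = 316 × 3.8 × 0.9216 / 42100 × 0.69
    = 0.01814 m = 18.14 mm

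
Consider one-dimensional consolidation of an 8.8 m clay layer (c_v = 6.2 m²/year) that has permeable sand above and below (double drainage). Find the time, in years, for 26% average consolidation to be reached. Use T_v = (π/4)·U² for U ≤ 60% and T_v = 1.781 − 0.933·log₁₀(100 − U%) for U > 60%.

Drainage path length: H_d = H/2 = 4.4 m (double drainage).
U ≤ 60%: T_v = (π/4)·U² = (π/4)×0.26² = 0.053093.
t = T_v·H_d²/c_v = 0.053093×4.4²/6.2 = 0.1658 years.

t ≈ 0.166 years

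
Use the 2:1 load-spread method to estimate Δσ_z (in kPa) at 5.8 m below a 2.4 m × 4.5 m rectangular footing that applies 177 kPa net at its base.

By the 2:1 method the load spreads at 1 horizontal : 2 vertical, so at depth z the loaded area has grown by z in each plan dimension:
Δσ = qBL/((B+z)(L+z)) = 177×2.4×4.5/((2.4+5.8)(4.5+5.8)) = 22.633 kPa

Δσ_z ≈ 22.6 kPa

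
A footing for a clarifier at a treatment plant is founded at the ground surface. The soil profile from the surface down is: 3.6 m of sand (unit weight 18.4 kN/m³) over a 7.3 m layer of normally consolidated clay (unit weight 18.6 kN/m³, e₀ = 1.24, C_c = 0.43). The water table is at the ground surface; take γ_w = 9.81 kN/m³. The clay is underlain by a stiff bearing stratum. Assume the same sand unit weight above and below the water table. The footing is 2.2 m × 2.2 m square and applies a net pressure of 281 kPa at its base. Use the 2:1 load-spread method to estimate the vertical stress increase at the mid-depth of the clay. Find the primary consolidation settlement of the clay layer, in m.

Mid-depth of clay below the ground surface: z = 3.6 + 7.3/2 = 7.25 m.
Total vertical stress at mid-clay: σ_v = 18.4×3.6 + 18.6×3.65 = 134.13 kPa.
Pore pressure: u = 9.81×(7.25 − 0) = 71.123 kPa.
Initial effective stress: σ'_0 = σ_v − u = 134.13 − 71.123 = 63.007 kPa.
Stress increase at mid-clay by the 2:1 spreading method:
Δσ = qBL/((B+z)(L+z)) = 281×2.2×2.2/((2.2+7.25)(2.2+7.25)) = 15.23 kPa
Final effective stress: σ'_f = σ'_0 + Δσ = 63.007 + 15.23 = 78.237 kPa.
Normally consolidated clay, so the full stress increment lies on the virgin compression line:
S_c = C_c·H/(1+e₀)·log₁₀(σ'_f/σ'_0) = 0.43×7.3/(1+1.24)×log₁₀(78.237/63.007)
    = 1.4013 × 0.094023 = 0.1318 m

S_c ≈ 0.132 m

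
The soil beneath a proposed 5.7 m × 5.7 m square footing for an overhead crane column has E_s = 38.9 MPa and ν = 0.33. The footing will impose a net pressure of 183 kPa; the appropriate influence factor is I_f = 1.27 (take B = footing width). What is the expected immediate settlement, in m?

S_e ≈ 0.0303 m

Immediate (elastic) settlement: S_e = q·B·(1−ν²)/E_s · I_f.
E_s = 38.9 MPa = 38900 kPa.
S_e = 183 × 5.7 × (1 − 0.33²) / 38900 × 1.27
    = 183 × 5.7 × 0.8911 / 38900 × 1.27
    = 0.03035 m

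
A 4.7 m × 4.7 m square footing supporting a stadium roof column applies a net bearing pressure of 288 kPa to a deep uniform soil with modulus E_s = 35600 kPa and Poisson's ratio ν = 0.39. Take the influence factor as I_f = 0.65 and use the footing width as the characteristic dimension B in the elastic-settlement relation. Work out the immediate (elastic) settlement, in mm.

S_e ≈ 21 mm

Immediate (elastic) settlement: S_e = q·B·(1−ν²)/E_s · I_f.
S_e = 288 × 4.7 × (1 − 0.39²) / 35600 × 0.65
    = 288 × 4.7 × 0.8479 / 35600 × 0.65
    = 0.02096 m = 20.96 mm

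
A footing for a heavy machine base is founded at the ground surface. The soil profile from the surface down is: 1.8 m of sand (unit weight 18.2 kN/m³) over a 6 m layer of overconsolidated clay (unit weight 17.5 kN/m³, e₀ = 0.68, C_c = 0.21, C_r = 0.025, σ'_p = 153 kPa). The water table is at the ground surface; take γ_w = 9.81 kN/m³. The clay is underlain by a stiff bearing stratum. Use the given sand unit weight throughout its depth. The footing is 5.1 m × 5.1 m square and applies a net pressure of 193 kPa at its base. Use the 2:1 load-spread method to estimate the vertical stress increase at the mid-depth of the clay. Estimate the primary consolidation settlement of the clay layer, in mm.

S_c ≈ 33 mm

Mid-depth of clay below the ground surface: z = 1.8 + 6/2 = 4.8 m.
Total vertical stress at mid-clay: σ_v = 18.2×1.8 + 17.5×3 = 85.26 kPa.
Pore pressure: u = 9.81×(4.8 − 0) = 47.088 kPa.
Initial effective stress: σ'_0 = σ_v − u = 85.26 − 47.088 = 38.172 kPa.
Stress increase at mid-clay by the 2:1 spreading method:
Δσ = qBL/((B+z)(L+z)) = 193×5.1×5.1/((5.1+4.8)(5.1+4.8)) = 51.219 kPa
Final effective stress: σ'_f = 38.172 + 51.219 = 89.391 kPa.
σ'_f = 89.391 ≤ σ'_p = 153 kPa, so the clay remains overconsolidated and only the recompression index applies:
S_c = C_r·H/(1+e₀)·log₁₀(σ'_f/σ'_0) = 0.025×6/1.68×log₁₀(89.391/38.172)
    = 0.089285 × 0.36955 = 0.033 m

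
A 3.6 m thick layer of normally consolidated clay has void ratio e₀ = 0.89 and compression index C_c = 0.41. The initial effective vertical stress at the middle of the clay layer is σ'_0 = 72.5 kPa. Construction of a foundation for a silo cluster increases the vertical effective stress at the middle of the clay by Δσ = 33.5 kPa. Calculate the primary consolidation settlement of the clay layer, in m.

Final effective stress: σ'_f = σ'_0 + Δσ = 72.5 + 33.5 = 106 kPa.
Normally consolidated clay, so the full stress increment lies on the virgin compression line:
S_c = C_c·H/(1+e₀)·log₁₀(σ'_f/σ'_0) = 0.41×3.6/(1+0.89)×log₁₀(106/72.5)
    = 0.78095 × 0.16497 = 0.1288 m

S_c ≈ 0.129 m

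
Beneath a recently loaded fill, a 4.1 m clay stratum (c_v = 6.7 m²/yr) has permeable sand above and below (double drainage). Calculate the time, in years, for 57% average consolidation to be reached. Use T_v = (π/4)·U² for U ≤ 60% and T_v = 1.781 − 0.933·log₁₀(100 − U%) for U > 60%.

Drainage path length: H_d = H/2 = 2.05 m (double drainage).
U ≤ 60%: T_v = (π/4)·U² = (π/4)×0.57² = 0.25518.
t = T_v·H_d²/c_v = 0.25518×2.05²/6.7 = 0.1601 years.

t ≈ 0.16 years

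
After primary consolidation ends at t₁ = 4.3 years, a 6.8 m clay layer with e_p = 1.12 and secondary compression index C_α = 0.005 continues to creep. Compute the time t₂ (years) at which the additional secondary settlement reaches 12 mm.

t₂ ≈ 24.1 years

S_s = C_α·H/(1+e_p)·log₁₀(t₂/t₁) ⇒ log₁₀(t₂/t₁) = S_s·(1+e_p)/(C_α·H).
log₁₀(t₂/t₁) = 0.012 × (1+1.12) / (0.005×6.8) = 0.7482
t₂ = t₁ × 10^0.7482 = 4.3 × 5.601 = 24.08 years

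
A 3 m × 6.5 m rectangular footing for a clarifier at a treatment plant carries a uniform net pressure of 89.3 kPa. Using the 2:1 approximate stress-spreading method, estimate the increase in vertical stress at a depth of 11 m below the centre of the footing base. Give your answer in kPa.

By the 2:1 method the load spreads at 1 horizontal : 2 vertical, so at depth z the loaded area has grown by z in each plan dimension:
Δσ = qBL/((B+z)(L+z)) = 89.3×3×6.5/((3+11)(6.5+11)) = 7.1076 kPa

Δσ_z ≈ 7.11 kPa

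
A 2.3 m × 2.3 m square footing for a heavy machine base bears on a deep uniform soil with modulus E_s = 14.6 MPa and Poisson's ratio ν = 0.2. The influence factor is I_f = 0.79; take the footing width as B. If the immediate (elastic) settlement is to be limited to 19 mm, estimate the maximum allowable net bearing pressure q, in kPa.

q ≈ 159 kPa

E_s = 14.6 MPa = 14600 kPa.
S_e = q·B·(1−ν²)/E_s · I_f  ⇒  q = S_e·E_s / (B·(1−ν²)·I_f).
q = 0.019 × 14600 / (2.3 × 0.96 × 0.79) = 159 kPa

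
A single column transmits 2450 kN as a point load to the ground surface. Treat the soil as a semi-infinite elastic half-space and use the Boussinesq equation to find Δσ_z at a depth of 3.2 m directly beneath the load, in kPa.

Δσ_z ≈ 114 kPa

Boussinesq vertical stress below a point load on an elastic half-space:
Δσ_z = 3P/(2πz²) · [1 + (r/z)²]^(−5/2)
r/z = 0/3.2 = 0; [1+(r/z)²]^(−5/2) = 1.
Δσ_z = 3×2450/(2π×3.2²) × 1 = 114.24 × 1 = 114.2 kPa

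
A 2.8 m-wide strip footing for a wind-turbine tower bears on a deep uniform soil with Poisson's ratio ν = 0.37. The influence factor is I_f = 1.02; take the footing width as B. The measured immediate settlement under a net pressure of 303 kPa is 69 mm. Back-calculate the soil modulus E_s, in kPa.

E_s ≈ 10800 kPa

S_e = q·B·(1−ν²)/E_s · I_f  ⇒  E_s = q·B·(1−ν²)·I_f / S_e.
E_s = 303 × 2.8 × 0.8631 × 1.02 / 0.069 = 10820 kPa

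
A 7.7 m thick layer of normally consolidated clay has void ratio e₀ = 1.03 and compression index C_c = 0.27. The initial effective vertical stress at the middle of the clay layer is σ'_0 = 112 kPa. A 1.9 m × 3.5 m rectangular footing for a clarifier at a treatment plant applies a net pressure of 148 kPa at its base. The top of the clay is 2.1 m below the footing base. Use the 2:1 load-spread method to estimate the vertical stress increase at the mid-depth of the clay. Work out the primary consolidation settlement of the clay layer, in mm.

Mid-depth of clay below the footing base: z = 2.1 + 7.7/2 = 5.95 m.
Stress increase at mid-clay by the 2:1 spreading method:
Δσ = qBL/((B+z)(L+z)) = 148×1.9×3.5/((1.9+5.95)(3.5+5.95)) = 13.267 kPa
Final effective stress: σ'_f = σ'_0 + Δσ = 112 + 13.267 = 125.27 kPa.
Normally consolidated clay, so the full stress increment lies on the virgin compression line:
S_c = C_c·H/(1+e₀)·log₁₀(σ'_f/σ'_0) = 0.27×7.7/(1+1.03)×log₁₀(125.27/112)
    = 1.0241 × 0.048629 = 0.0498 m

S_c ≈ 49.8 mm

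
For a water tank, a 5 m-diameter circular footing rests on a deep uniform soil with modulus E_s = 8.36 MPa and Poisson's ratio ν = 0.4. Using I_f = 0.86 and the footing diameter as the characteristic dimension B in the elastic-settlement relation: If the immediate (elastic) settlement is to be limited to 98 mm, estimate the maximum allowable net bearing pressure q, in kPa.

q ≈ 227 kPa

E_s = 8.36 MPa = 8360 kPa.
S_e = q·B·(1−ν²)/E_s · I_f  ⇒  q = S_e·E_s / (B·(1−ν²)·I_f).
q = 0.098 × 8360 / (5 × 0.84 × 0.86) = 226.8 kPa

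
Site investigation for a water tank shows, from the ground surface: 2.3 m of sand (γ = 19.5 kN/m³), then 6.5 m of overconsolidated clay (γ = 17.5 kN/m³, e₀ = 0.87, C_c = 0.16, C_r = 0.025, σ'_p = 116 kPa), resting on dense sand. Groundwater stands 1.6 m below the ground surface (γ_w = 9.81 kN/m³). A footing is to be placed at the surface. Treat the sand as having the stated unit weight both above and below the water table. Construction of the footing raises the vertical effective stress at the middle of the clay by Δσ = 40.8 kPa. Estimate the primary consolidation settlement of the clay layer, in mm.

Mid-depth of clay below the ground surface: z = 2.3 + 6.5/2 = 5.55 m.
Total vertical stress at mid-clay: σ_v = 19.5×2.3 + 17.5×3.25 = 101.72 kPa.
Pore pressure: u = 9.81×(5.55 − 1.6) = 38.75 kPa.
Initial effective stress: σ'_0 = σ_v − u = 101.72 − 38.75 = 62.97 kPa.
Final effective stress: σ'_f = 62.97 + 40.8 = 103.77 kPa.
σ'_f = 103.77 ≤ σ'_p = 116 kPa, so the clay remains overconsolidated and only the recompression index applies:
S_c = C_r·H/(1+e₀)·log₁₀(σ'_f/σ'_0) = 0.025×6.5/1.87×log₁₀(103.77/62.97)
    = 0.086898 × 0.21694 = 0.01885 m

S_c ≈ 18.9 mm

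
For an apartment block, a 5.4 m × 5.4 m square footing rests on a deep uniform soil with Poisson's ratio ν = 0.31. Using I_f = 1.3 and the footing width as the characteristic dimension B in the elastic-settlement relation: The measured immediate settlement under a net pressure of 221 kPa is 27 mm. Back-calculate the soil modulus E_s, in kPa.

S_e = q·B·(1−ν²)/E_s · I_f  ⇒  E_s = q·B·(1−ν²)·I_f / S_e.
E_s = 221 × 5.4 × 0.9039 × 1.3 / 0.027 = 51940 kPa

E_s ≈ 51900 kPa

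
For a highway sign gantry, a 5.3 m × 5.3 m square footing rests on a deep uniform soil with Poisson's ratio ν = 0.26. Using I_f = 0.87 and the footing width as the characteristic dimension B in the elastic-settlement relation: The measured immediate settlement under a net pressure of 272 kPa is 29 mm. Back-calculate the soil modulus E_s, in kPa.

S_e = q·B·(1−ν²)/E_s · I_f  ⇒  E_s = q·B·(1−ν²)·I_f / S_e.
E_s = 272 × 5.3 × 0.9324 × 0.87 / 0.029 = 40320 kPa

E_s ≈ 40300 kPa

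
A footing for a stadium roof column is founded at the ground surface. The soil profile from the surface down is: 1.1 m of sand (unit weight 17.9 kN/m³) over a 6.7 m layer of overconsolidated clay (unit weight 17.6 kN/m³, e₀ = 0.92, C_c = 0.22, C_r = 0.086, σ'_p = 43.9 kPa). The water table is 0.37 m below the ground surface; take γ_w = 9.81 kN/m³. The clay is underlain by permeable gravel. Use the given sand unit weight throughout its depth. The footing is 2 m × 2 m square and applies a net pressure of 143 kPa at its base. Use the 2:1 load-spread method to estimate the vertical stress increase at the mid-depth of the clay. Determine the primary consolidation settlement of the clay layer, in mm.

S_c ≈ 75.5 mm

Mid-depth of clay below the ground surface: z = 1.1 + 6.7/2 = 4.45 m.
Total vertical stress at mid-clay: σ_v = 17.9×1.1 + 17.6×3.35 = 78.65 kPa.
Pore pressure: u = 9.81×(4.45 − 0.37) = 40.025 kPa.
Initial effective stress: σ'_0 = σ_v − u = 78.65 − 40.025 = 38.625 kPa.
Stress increase at mid-clay by the 2:1 spreading method:
Δσ = qBL/((B+z)(L+z)) = 143×2×2/((2+4.45)(2+4.45)) = 13.749 kPa
Final effective stress: σ'_f = 38.625 + 13.749 = 52.374 kPa.
σ'_f = 52.374 > σ'_p = 43.9 kPa, so the stress path crosses the preconsolidation pressure — recompression up to σ'_p, then virgin compression beyond:
S_c = H/(1+e₀)·[C_r·log₁₀(σ'_p/σ'_0) + C_c·log₁₀(σ'_f/σ'_p)]
    = 6.7/1.92 × [0.086×log₁₀(43.9/38.625) + 0.22×log₁₀(52.374/43.9)]
    = 3.4896 × [0.0047813 + 0.016863] = 0.07553 m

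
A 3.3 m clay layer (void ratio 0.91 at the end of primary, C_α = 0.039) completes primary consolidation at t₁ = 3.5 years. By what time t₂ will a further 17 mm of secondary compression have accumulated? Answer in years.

S_s = C_α·H/(1+e_p)·log₁₀(t₂/t₁) ⇒ log₁₀(t₂/t₁) = S_s·(1+e_p)/(C_α·H).
log₁₀(t₂/t₁) = 0.017 × (1+0.91) / (0.039×3.3) = 0.2523
t₂ = t₁ × 10^0.2523 = 3.5 × 1.788 = 6.257 years

t₂ ≈ 6.26 years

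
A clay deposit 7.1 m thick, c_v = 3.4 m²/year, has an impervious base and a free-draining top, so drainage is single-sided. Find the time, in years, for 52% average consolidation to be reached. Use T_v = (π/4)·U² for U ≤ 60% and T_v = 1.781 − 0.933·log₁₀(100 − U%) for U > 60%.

Drainage path length: H_d = H = 7.1 m (single drainage).
U ≤ 60%: T_v = (π/4)·U² = (π/4)×0.52² = 0.21237.
t = T_v·H_d²/c_v = 0.21237×7.1²/3.4 = 3.149 years.

t ≈ 3.15 years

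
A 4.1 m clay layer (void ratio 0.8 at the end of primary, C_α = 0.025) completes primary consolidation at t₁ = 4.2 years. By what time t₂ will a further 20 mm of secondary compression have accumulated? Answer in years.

S_s = C_α·H/(1+e_p)·log₁₀(t₂/t₁) ⇒ log₁₀(t₂/t₁) = S_s·(1+e_p)/(C_α·H).
log₁₀(t₂/t₁) = 0.02 × (1+0.8) / (0.025×4.1) = 0.3512
t₂ = t₁ × 10^0.3512 = 4.2 × 2.245 = 9.429 years

t₂ ≈ 9.43 years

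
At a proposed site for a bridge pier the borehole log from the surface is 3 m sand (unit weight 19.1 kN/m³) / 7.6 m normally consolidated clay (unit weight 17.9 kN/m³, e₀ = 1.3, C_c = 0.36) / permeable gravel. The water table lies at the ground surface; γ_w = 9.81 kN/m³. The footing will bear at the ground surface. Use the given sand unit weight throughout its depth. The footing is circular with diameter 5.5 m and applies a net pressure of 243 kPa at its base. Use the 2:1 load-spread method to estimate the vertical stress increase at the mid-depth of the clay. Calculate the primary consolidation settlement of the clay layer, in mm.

Mid-depth of clay below the ground surface: z = 3 + 7.6/2 = 6.8 m.
Total vertical stress at mid-clay: σ_v = 19.1×3 + 17.9×3.8 = 125.32 kPa.
Pore pressure: u = 9.81×(6.8 − 0) = 66.708 kPa.
Initial effective stress: σ'_0 = σ_v − u = 125.32 − 66.708 = 58.612 kPa.
Stress increase at mid-clay by the 2:1 spreading method:
Δσ ≈ qD²/(D+z)² = 243×5.5²/(5.5+6.8)² = 48.587 kPa
Final effective stress: σ'_f = σ'_0 + Δσ = 58.612 + 48.587 = 107.2 kPa.
Normally consolidated clay, so the full stress increment lies on the virgin compression line:
S_c = C_c·H/(1+e₀)·log₁₀(σ'_f/σ'_0) = 0.36×7.6/(1+1.3)×log₁₀(107.2/58.612)
    = 1.1896 × 0.26221 = 0.3119 m

S_c ≈ 312 mm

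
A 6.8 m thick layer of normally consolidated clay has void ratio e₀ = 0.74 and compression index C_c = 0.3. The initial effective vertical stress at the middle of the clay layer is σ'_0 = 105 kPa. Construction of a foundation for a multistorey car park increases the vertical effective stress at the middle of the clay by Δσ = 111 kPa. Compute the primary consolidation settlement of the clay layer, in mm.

Final effective stress: σ'_f = σ'_0 + Δσ = 105 + 111 = 216 kPa.
Normally consolidated clay, so the full stress increment lies on the virgin compression line:
S_c = C_c·H/(1+e₀)·log₁₀(σ'_f/σ'_0) = 0.3×6.8/(1+0.74)×log₁₀(216/105)
    = 1.1724 × 0.31326 = 0.3673 m

S_c ≈ 367 mm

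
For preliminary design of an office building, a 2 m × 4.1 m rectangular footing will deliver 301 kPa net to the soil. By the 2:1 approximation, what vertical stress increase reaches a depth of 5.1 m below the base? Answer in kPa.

Δσ_z ≈ 37.8 kPa

By the 2:1 method the load spreads at 1 horizontal : 2 vertical, so at depth z the loaded area has grown by z in each plan dimension:
Δσ = qBL/((B+z)(L+z)) = 301×2×4.1/((2+5.1)(4.1+5.1)) = 37.786 kPa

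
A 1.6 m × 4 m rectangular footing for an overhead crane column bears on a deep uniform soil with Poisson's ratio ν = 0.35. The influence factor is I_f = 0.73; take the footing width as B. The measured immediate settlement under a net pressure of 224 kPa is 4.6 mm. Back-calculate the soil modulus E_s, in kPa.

E_s ≈ 49900 kPa

S_e = q·B·(1−ν²)/E_s · I_f  ⇒  E_s = q·B·(1−ν²)·I_f / S_e.
E_s = 224 × 1.6 × 0.8775 × 0.73 / 0.0046 = 49910 kPa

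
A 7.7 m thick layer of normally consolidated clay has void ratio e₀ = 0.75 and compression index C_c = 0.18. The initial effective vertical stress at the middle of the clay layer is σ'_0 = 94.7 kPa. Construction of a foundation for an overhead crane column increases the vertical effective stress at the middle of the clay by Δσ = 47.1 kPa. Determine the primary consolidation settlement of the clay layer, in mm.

Final effective stress: σ'_f = σ'_0 + Δσ = 94.7 + 47.1 = 141.8 kPa.
Normally consolidated clay, so the full stress increment lies on the virgin compression line:
S_c = C_c·H/(1+e₀)·log₁₀(σ'_f/σ'_0) = 0.18×7.7/(1+0.75)×log₁₀(141.8/94.7)
    = 0.792 × 0.17533 = 0.1389 m

S_c ≈ 139 mm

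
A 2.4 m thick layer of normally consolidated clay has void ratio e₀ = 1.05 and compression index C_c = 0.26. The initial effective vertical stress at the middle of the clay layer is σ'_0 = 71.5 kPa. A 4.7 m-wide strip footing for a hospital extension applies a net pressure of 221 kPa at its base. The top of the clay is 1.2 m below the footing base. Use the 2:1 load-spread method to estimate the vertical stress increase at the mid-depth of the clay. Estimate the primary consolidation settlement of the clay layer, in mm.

S_c ≈ 147 mm

Mid-depth of clay below the footing base: z = 1.2 + 2.4/2 = 2.4 m.
Stress increase at mid-clay by the 2:1 spreading method:
Δσ = qB/(B+z) = 221×4.7/(4.7+2.4) = 146.3 kPa
Final effective stress: σ'_f = σ'_0 + Δσ = 71.5 + 146.3 = 217.8 kPa.
Normally consolidated clay, so the full stress increment lies on the virgin compression line:
S_c = C_c·H/(1+e₀)·log₁₀(σ'_f/σ'_0) = 0.26×2.4/(1+1.05)×log₁₀(217.8/71.5)
    = 0.30439 × 0.48375 = 0.1472 m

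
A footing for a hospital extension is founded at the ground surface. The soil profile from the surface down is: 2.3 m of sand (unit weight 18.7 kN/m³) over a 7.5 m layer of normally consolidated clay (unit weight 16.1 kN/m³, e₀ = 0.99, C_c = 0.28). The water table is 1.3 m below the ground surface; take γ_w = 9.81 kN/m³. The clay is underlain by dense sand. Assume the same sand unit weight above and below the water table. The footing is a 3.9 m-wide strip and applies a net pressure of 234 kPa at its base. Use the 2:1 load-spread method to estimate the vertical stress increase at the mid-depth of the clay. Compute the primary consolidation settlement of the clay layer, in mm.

S_c ≈ 441 mm

Mid-depth of clay below the ground surface: z = 2.3 + 7.5/2 = 6.05 m.
Total vertical stress at mid-clay: σ_v = 18.7×2.3 + 16.1×3.75 = 103.39 kPa.
Pore pressure: u = 9.81×(6.05 − 1.3) = 46.598 kPa.
Initial effective stress: σ'_0 = σ_v − u = 103.39 − 46.598 = 56.792 kPa.
Stress increase at mid-clay by the 2:1 spreading method:
Δσ = qB/(B+z) = 234×3.9/(3.9+6.05) = 91.719 kPa
Final effective stress: σ'_f = σ'_0 + Δσ = 56.792 + 91.719 = 148.51 kPa.
Normally consolidated clay, so the full stress increment lies on the virgin compression line:
S_c = C_c·H/(1+e₀)·log₁₀(σ'_f/σ'_0) = 0.28×7.5/(1+0.99)×log₁₀(148.51/56.792)
    = 1.0553 × 0.41747 = 0.4406 m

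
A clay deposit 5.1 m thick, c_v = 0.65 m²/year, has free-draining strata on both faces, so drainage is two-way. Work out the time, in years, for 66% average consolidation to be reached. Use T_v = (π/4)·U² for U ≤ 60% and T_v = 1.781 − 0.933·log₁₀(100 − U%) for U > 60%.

Drainage path length: H_d = H/2 = 2.55 m (double drainage).
U > 60%: T_v = 1.781 − 0.933·log₁₀(100 − 66) = 0.35213.
t = T_v·H_d²/c_v = 0.35213×2.55²/0.65 = 3.523 years.

t ≈ 3.52 years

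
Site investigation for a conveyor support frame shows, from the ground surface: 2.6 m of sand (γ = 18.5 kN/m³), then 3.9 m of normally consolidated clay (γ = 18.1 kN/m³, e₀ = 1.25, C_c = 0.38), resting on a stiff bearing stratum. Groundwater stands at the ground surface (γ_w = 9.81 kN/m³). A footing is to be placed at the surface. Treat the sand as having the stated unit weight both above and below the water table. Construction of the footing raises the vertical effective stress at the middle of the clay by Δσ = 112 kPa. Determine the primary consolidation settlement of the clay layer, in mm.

Mid-depth of clay below the ground surface: z = 2.6 + 3.9/2 = 4.55 m.
Total vertical stress at mid-clay: σ_v = 18.5×2.6 + 18.1×1.95 = 83.395 kPa.
Pore pressure: u = 9.81×(4.55 − 0) = 44.636 kPa.
Initial effective stress: σ'_0 = σ_v − u = 83.395 − 44.636 = 38.759 kPa.
Final effective stress: σ'_f = σ'_0 + Δσ = 38.759 + 112 = 150.76 kPa.
Normally consolidated clay, so the full stress increment lies on the virgin compression line:
S_c = C_c·H/(1+e₀)·log₁₀(σ'_f/σ'_0) = 0.38×3.9/(1+1.25)×log₁₀(150.76/38.759)
    = 0.65867 × 0.58991 = 0.3886 m

S_c ≈ 389 mm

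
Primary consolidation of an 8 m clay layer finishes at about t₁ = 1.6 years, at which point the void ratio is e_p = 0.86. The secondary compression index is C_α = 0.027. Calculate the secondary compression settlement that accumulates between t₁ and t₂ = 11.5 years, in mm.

Secondary compression: S_s = C_α·H/(1+e_p)·log₁₀(t₂/t₁)
S_s = 0.027×8/(1+0.86)×log₁₀(11.5/1.6)
    = 0.1161 × 0.8566 = 0.09947 m

S_s ≈ 99.5 mm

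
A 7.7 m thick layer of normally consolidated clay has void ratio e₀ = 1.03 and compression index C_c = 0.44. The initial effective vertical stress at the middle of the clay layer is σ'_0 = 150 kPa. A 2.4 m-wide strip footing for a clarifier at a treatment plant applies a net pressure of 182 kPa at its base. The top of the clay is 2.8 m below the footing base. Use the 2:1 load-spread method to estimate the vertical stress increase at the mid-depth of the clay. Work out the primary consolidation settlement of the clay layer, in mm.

S_c ≈ 202 mm

Mid-depth of clay below the footing base: z = 2.8 + 7.7/2 = 6.65 m.
Stress increase at mid-clay by the 2:1 spreading method:
Δσ = qB/(B+z) = 182×2.4/(2.4+6.65) = 48.265 kPa
Final effective stress: σ'_f = σ'_0 + Δσ = 150 + 48.265 = 198.26 kPa.
Normally consolidated clay, so the full stress increment lies on the virgin compression line:
S_c = C_c·H/(1+e₀)·log₁₀(σ'_f/σ'_0) = 0.44×7.7/(1+1.03)×log₁₀(198.26/150)
    = 1.669 × 0.12114 = 0.2022 m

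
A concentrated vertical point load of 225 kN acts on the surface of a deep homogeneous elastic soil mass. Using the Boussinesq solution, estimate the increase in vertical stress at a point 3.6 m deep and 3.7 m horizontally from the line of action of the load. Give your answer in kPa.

Δσ_z ≈ 1.37 kPa

Boussinesq vertical stress below a point load on an elastic half-space:
Δσ_z = 3P/(2πz²) · [1 + (r/z)²]^(−5/2)
r/z = 3.7/3.6 = 1.0278; [1+(r/z)²]^(−5/2) = 0.16492.
Δσ_z = 3×225/(2π×3.6²) × 0.16492 = 8.2893 × 0.16492 = 1.367 kPa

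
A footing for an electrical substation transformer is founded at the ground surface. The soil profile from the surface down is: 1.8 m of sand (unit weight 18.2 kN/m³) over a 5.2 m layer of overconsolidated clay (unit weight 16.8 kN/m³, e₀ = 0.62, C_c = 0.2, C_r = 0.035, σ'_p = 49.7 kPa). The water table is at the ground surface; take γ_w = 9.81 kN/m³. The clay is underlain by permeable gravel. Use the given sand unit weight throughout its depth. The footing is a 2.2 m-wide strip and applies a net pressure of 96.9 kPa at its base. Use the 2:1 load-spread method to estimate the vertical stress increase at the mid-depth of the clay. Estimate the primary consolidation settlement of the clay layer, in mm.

S_c ≈ 96.9 mm

Mid-depth of clay below the ground surface: z = 1.8 + 5.2/2 = 4.4 m.
Total vertical stress at mid-clay: σ_v = 18.2×1.8 + 16.8×2.6 = 76.44 kPa.
Pore pressure: u = 9.81×(4.4 − 0) = 43.164 kPa.
Initial effective stress: σ'_0 = σ_v − u = 76.44 − 43.164 = 33.276 kPa.
Stress increase at mid-clay by the 2:1 spreading method:
Δσ = qB/(B+z) = 96.9×2.2/(2.2+4.4) = 32.3 kPa
Final effective stress: σ'_f = 33.276 + 32.3 = 65.576 kPa.
σ'_f = 65.576 > σ'_p = 49.7 kPa, so the stress path crosses the preconsolidation pressure — recompression up to σ'_p, then virgin compression beyond:
S_c = H/(1+e₀)·[C_r·log₁₀(σ'_p/σ'_0) + C_c·log₁₀(σ'_f/σ'_p)]
    = 5.2/1.62 × [0.035×log₁₀(49.7/33.276) + 0.2×log₁₀(65.576/49.7)]
    = 3.2099 × [0.0060979 + 0.024078] = 0.09686 m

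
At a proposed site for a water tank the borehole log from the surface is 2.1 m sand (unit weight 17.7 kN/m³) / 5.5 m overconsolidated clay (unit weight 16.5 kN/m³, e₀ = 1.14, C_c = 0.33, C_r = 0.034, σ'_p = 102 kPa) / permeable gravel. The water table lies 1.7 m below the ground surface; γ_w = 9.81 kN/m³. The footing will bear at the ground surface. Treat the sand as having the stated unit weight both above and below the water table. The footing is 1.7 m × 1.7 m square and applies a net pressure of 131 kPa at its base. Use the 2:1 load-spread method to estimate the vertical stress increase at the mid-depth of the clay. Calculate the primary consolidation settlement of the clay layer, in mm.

Mid-depth of clay below the ground surface: z = 2.1 + 5.5/2 = 4.85 m.
Total vertical stress at mid-clay: σ_v = 17.7×2.1 + 16.5×2.75 = 82.545 kPa.
Pore pressure: u = 9.81×(4.85 − 1.7) = 30.902 kPa.
Initial effective stress: σ'_0 = σ_v − u = 82.545 − 30.902 = 51.643 kPa.
Stress increase at mid-clay by the 2:1 spreading method:
Δσ = qBL/((B+z)(L+z)) = 131×1.7×1.7/((1.7+4.85)(1.7+4.85)) = 8.8244 kPa
Final effective stress: σ'_f = 51.643 + 8.8244 = 60.467 kPa.
σ'_f = 60.467 ≤ σ'_p = 102 kPa, so the clay remains overconsolidated and only the recompression index applies:
S_c = C_r·H/(1+e₀)·log₁₀(σ'_f/σ'_0) = 0.034×5.5/2.14×log₁₀(60.467/51.643)
    = 0.087383 × 0.068507 = 0.005986 m

S_c ≈ 5.99 mm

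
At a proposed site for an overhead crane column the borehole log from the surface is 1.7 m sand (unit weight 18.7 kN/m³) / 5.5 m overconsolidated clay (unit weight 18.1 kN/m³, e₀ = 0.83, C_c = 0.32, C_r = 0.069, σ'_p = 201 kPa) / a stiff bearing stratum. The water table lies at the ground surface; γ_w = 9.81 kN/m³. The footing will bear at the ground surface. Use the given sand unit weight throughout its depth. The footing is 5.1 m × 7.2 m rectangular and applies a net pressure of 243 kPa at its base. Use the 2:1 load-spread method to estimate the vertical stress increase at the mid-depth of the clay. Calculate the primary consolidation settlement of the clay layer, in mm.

S_c ≈ 102 mm

Mid-depth of clay below the ground surface: z = 1.7 + 5.5/2 = 4.45 m.
Total vertical stress at mid-clay: σ_v = 18.7×1.7 + 18.1×2.75 = 81.565 kPa.
Pore pressure: u = 9.81×(4.45 − 0) = 43.655 kPa.
Initial effective stress: σ'_0 = σ_v − u = 81.565 − 43.655 = 37.91 kPa.
Stress increase at mid-clay by the 2:1 spreading method:
Δσ = qBL/((B+z)(L+z)) = 243×5.1×7.2/((5.1+4.45)(7.2+4.45)) = 80.201 kPa
Final effective stress: σ'_f = 37.91 + 80.201 = 118.11 kPa.
σ'_f = 118.11 ≤ σ'_p = 201 kPa, so the clay remains overconsolidated and only the recompression index applies:
S_c = C_r·H/(1+e₀)·log₁₀(σ'_f/σ'_0) = 0.069×5.5/1.83×log₁₀(118.11/37.91)
    = 0.20738 × 0.49353 = 0.1023 m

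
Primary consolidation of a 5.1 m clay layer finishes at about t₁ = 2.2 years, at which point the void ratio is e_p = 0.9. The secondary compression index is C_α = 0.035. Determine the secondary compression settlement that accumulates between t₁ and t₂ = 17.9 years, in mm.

S_s ≈ 85.5 mm

Secondary compression: S_s = C_α·H/(1+e_p)·log₁₀(t₂/t₁)
S_s = 0.035×5.1/(1+0.9)×log₁₀(17.9/2.2)
    = 0.09395 × 0.9104 = 0.08553 m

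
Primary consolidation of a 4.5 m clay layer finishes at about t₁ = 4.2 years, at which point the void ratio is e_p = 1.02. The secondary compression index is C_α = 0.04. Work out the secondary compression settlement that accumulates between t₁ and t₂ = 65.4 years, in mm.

Secondary compression: S_s = C_α·H/(1+e_p)·log₁₀(t₂/t₁)
S_s = 0.04×4.5/(1+1.02)×log₁₀(65.4/4.2)
    = 0.08911 × 1.192 = 0.1062 m

S_s ≈ 106 mm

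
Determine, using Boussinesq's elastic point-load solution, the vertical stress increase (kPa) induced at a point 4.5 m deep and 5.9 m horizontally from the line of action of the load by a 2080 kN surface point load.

Δσ_z ≈ 4.02 kPa

Boussinesq vertical stress below a point load on an elastic half-space:
Δσ_z = 3P/(2πz²) · [1 + (r/z)²]^(−5/2)
r/z = 5.9/4.5 = 1.3111; [1+(r/z)²]^(−5/2) = 0.08203.
Δσ_z = 3×2080/(2π×4.5²) × 0.08203 = 49.043 × 0.08203 = 4.023 kPa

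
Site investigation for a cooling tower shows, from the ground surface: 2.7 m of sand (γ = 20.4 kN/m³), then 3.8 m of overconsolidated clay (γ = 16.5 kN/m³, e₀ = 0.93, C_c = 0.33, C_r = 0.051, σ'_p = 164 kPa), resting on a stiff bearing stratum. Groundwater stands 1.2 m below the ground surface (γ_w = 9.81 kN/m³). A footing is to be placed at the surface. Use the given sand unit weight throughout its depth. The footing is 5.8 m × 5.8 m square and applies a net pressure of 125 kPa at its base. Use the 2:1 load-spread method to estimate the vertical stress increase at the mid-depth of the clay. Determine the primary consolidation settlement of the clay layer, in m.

S_c ≈ 0.024 m

Mid-depth of clay below the ground surface: z = 2.7 + 3.8/2 = 4.6 m.
Total vertical stress at mid-clay: σ_v = 20.4×2.7 + 16.5×1.9 = 86.43 kPa.
Pore pressure: u = 9.81×(4.6 − 1.2) = 33.354 kPa.
Initial effective stress: σ'_0 = σ_v − u = 86.43 − 33.354 = 53.076 kPa.
Stress increase at mid-clay by the 2:1 spreading method:
Δσ = qBL/((B+z)(L+z)) = 125×5.8×5.8/((5.8+4.6)(5.8+4.6)) = 38.878 kPa
Final effective stress: σ'_f = 53.076 + 38.878 = 91.954 kPa.
σ'_f = 91.954 ≤ σ'_p = 164 kPa, so the clay remains overconsolidated and only the recompression index applies:
S_c = C_r·H/(1+e₀)·log₁₀(σ'_f/σ'_0) = 0.051×3.8/1.93×log₁₀(91.954/53.076)
    = 0.10041 × 0.23867 = 0.02397 m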